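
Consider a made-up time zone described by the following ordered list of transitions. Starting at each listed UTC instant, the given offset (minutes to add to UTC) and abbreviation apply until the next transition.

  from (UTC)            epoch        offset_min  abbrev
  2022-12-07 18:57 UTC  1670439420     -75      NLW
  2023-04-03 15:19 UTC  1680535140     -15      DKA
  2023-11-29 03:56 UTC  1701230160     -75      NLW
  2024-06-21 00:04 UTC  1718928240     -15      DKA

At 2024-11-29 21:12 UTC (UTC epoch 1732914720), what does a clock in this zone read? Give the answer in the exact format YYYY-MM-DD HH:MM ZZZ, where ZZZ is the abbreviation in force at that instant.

2024-11-29 20:57 DKA

Query: 2024-11-29 21:12 UTC
Rule 4/4 (DKA, -00:15): 2024-06-21 00:04 UTC ≤ query < +∞
21·60 + 12 - 15 = 1257 min
1257 = 0·1440 + 1257; 1257 = 20·60 + 57 → 20:57, same day
→ 2024-11-29 20:57 DKA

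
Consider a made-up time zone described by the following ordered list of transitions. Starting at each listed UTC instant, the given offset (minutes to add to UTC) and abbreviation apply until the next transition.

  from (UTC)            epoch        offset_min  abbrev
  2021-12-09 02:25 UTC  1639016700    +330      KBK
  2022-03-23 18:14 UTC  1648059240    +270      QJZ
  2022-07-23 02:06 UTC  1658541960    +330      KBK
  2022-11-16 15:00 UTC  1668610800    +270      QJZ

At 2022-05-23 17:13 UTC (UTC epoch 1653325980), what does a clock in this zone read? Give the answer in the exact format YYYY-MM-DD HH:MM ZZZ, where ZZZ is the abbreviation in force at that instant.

Query: 2022-05-23 17:13 UTC
Rule 2/4 (QJZ, +04:30): 2022-03-23 18:14 UTC ≤ query < 2022-07-23 02:06 UTC
17·60 + 13 + 270 = 1303 min
1303 = 0·1440 + 1303; 1303 = 21·60 + 43 → 21:43, same day
→ 2022-05-23 21:43 QJZ

2022-05-23 21:43 QJZ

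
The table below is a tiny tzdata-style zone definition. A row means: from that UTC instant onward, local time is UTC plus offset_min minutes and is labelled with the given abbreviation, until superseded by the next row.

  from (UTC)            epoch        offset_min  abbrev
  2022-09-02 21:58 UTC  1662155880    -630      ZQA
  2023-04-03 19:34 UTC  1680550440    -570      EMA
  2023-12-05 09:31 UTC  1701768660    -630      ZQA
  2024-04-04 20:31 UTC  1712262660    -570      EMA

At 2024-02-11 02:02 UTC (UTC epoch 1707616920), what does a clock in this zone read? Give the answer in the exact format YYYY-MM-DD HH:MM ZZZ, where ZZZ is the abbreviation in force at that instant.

Query: 2024-02-11 02:02 UTC
Rule 3/4 (ZQA, -10:30): 2023-12-05 09:31 UTC ≤ query < 2024-04-04 20:31 UTC
2·60 + 2 - 630 = -508 min
-508 = -1·1440 + 932; 932 = 15·60 + 32 → 15:32, 2024-02-11 - 1 day = 2024-02-10
→ 2024-02-10 15:32 ZQA

2024-02-10 15:32 ZQA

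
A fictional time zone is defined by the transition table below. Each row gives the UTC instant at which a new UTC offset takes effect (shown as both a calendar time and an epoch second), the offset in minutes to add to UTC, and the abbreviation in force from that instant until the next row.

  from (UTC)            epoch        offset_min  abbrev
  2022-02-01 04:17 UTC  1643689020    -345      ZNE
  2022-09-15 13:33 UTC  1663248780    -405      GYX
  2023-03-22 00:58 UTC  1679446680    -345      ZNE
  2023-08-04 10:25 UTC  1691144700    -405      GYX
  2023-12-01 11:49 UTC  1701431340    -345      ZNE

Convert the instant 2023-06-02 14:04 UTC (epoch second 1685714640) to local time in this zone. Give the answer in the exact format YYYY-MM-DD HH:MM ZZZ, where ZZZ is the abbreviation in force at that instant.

Query: 2023-06-02 14:04 UTC
Rule 3/5 (ZNE, -05:45): 2023-03-22 00:58 UTC ≤ query < 2023-08-04 10:25 UTC
14·60 + 4 - 345 = 499 min
499 = 0·1440 + 499; 499 = 8·60 + 19 → 08:19, same day
→ 2023-06-02 08:19 ZNE

2023-06-02 08:19 ZNE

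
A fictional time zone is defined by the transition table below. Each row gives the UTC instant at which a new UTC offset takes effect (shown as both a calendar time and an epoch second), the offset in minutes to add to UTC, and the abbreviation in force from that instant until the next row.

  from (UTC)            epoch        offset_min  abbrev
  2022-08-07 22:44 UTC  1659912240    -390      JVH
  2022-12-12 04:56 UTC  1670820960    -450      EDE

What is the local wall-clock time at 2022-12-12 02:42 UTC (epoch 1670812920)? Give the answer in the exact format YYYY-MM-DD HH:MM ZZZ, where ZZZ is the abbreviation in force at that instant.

2022-12-11 20:12 JVH

Query: 2022-12-12 02:42 UTC
Rule 1/2 (JVH, -06:30): 2022-08-07 22:44 UTC ≤ query < 2022-12-12 04:56 UTC
2·60 + 42 - 390 = -228 min
-228 = -1·1440 + 1212; 1212 = 20·60 + 12 → 20:12, 2022-12-12 - 1 day = 2022-12-11
→ 2022-12-11 20:12 JVH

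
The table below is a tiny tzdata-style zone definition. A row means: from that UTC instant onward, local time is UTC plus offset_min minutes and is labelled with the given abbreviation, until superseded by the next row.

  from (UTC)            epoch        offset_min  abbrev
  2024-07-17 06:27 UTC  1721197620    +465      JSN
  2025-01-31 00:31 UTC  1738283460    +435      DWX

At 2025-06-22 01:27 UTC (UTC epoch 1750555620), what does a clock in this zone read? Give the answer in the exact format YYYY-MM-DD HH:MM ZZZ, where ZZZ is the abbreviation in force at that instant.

2025-06-22 08:42 DWX

Query: 2025-06-22 01:27 UTC
Rule 2/2 (DWX, +07:15): 2025-01-31 00:31 UTC ≤ query < +∞
1·60 + 27 + 435 = 522 min
522 = 0·1440 + 522; 522 = 8·60 + 42 → 08:42, same day
→ 2025-06-22 08:42 DWX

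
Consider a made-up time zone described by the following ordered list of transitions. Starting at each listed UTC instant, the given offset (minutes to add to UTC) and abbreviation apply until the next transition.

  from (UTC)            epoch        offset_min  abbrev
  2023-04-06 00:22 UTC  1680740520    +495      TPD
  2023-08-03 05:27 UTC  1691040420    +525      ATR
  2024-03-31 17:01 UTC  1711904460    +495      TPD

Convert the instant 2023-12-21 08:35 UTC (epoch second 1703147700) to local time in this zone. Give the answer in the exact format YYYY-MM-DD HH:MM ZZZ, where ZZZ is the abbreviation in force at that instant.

2023-12-21 17:20 ATR

Query: 2023-12-21 08:35 UTC
Rule 2/3 (ATR, +08:45): 2023-08-03 05:27 UTC ≤ query < 2024-03-31 17:01 UTC
8·60 + 35 + 525 = 1040 min
1040 = 0·1440 + 1040; 1040 = 17·60 + 20 → 17:20, same day
→ 2023-12-21 17:20 ATR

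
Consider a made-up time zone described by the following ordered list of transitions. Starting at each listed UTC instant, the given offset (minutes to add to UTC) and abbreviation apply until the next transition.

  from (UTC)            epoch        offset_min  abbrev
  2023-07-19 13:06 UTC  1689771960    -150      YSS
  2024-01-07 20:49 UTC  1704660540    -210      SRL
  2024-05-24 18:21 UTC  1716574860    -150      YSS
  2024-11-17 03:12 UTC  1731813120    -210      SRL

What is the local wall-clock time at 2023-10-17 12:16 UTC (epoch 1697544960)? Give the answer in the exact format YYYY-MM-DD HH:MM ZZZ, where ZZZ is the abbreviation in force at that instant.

Query: 2023-10-17 12:16 UTC
Rule 1/4 (YSS, -02:30): 2023-07-19 13:06 UTC ≤ query < 2024-01-07 20:49 UTC
12·60 + 16 - 150 = 586 min
586 = 0·1440 + 586; 586 = 9·60 + 46 → 09:46, same day
→ 2023-10-17 09:46 YSS

2023-10-17 09:46 YSS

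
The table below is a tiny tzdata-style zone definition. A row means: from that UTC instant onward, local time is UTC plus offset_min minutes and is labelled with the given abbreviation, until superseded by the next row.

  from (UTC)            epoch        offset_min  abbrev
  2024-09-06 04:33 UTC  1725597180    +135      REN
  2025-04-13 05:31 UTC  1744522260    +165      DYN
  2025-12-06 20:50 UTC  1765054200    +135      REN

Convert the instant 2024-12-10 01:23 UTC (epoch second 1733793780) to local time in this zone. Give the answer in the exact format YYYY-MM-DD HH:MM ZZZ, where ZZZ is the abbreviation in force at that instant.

2024-12-10 03:38 REN

Query: 2024-12-10 01:23 UTC
Rule 1/3 (REN, +02:15): 2024-09-06 04:33 UTC ≤ query < 2025-04-13 05:31 UTC
1·60 + 23 + 135 = 218 min
218 = 0·1440 + 218; 218 = 3·60 + 38 → 03:38, same day
→ 2024-12-10 03:38 REN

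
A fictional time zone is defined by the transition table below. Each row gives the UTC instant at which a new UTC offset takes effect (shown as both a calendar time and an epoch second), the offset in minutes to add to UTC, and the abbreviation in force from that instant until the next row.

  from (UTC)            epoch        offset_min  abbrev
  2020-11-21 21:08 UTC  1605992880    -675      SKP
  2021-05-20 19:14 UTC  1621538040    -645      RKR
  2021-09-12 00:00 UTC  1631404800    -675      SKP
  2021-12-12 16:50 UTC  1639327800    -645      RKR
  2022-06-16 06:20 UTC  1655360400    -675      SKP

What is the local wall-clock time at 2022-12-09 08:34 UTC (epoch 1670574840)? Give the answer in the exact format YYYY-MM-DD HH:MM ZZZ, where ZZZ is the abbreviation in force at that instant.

2022-12-08 21:19 SKP

Query: 2022-12-09 08:34 UTC
Rule 5/5 (SKP, -11:15): 2022-06-16 06:20 UTC ≤ query < +∞
8·60 + 34 - 675 = -161 min
-161 = -1·1440 + 1279; 1279 = 21·60 + 19 → 21:19, 2022-12-09 - 1 day = 2022-12-08
→ 2022-12-08 21:19 SKP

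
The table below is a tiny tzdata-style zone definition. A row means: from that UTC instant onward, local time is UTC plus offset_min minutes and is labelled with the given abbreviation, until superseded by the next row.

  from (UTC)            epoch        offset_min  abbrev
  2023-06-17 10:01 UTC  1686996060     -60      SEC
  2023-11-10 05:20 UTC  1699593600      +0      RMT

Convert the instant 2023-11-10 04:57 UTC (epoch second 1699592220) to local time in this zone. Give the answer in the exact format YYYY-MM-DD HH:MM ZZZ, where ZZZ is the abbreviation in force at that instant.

2023-11-10 03:57 SEC

Query: 2023-11-10 04:57 UTC
Rule 1/2 (SEC, -01:00): 2023-06-17 10:01 UTC ≤ query < 2023-11-10 05:20 UTC
4·60 + 57 - 60 = 237 min
237 = 0·1440 + 237; 237 = 3·60 + 57 → 03:57, same day
→ 2023-11-10 03:57 SEC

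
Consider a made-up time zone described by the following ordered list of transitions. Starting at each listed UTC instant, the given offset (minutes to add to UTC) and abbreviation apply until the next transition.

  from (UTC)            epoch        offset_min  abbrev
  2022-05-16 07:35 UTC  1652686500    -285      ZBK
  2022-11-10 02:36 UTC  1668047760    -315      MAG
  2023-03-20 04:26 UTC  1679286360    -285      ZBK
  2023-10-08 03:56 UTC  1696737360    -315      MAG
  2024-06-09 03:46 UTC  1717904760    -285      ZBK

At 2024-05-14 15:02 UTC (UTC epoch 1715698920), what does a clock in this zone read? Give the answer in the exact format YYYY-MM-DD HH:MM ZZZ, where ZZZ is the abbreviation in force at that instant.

2024-05-14 09:47 MAG

Query: 2024-05-14 15:02 UTC
Rule 4/5 (MAG, -05:15): 2023-10-08 03:56 UTC ≤ query < 2024-06-09 03:46 UTC
15·60 + 2 - 315 = 587 min
587 = 0·1440 + 587; 587 = 9·60 + 47 → 09:47, same day
→ 2024-05-14 09:47 MAG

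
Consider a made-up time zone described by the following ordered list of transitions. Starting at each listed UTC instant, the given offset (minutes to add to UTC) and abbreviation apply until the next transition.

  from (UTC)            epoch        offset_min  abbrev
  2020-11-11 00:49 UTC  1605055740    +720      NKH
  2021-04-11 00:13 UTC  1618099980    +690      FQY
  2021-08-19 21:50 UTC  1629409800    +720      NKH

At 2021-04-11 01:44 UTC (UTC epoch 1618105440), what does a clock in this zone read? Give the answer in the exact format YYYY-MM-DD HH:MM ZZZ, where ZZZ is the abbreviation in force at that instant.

Query: 2021-04-11 01:44 UTC
Rule 2/3 (FQY, +11:30): 2021-04-11 00:13 UTC ≤ query < 2021-08-19 21:50 UTC
1·60 + 44 + 690 = 794 min
794 = 0·1440 + 794; 794 = 13·60 + 14 → 13:14, same day
→ 2021-04-11 13:14 FQY

2021-04-11 13:14 FQY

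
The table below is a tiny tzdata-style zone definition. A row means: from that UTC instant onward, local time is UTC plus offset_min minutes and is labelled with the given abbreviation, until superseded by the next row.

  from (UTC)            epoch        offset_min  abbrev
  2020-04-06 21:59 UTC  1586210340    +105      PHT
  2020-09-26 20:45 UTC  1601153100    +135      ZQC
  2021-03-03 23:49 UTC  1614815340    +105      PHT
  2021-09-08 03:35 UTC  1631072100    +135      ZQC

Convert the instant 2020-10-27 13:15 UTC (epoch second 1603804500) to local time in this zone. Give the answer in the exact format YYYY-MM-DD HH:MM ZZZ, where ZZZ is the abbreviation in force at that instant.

2020-10-27 15:30 ZQC

Query: 2020-10-27 13:15 UTC
Rule 2/4 (ZQC, +02:15): 2020-09-26 20:45 UTC ≤ query < 2021-03-03 23:49 UTC
13·60 + 15 + 135 = 930 min
930 = 0·1440 + 930; 930 = 15·60 + 30 → 15:30, same day
→ 2020-10-27 15:30 ZQC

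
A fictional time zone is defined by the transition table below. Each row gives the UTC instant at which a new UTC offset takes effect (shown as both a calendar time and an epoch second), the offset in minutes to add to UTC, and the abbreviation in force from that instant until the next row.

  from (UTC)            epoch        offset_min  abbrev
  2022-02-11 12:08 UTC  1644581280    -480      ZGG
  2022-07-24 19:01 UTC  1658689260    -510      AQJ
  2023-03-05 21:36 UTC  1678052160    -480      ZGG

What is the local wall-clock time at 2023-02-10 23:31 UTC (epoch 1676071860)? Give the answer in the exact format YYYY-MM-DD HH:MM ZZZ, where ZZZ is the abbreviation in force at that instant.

Query: 2023-02-10 23:31 UTC
Rule 2/3 (AQJ, -08:30): 2022-07-24 19:01 UTC ≤ query < 2023-03-05 21:36 UTC
23·60 + 31 - 510 = 901 min
901 = 0·1440 + 901; 901 = 15·60 + 1 → 15:01, same day
→ 2023-02-10 15:01 AQJ

2023-02-10 15:01 AQJ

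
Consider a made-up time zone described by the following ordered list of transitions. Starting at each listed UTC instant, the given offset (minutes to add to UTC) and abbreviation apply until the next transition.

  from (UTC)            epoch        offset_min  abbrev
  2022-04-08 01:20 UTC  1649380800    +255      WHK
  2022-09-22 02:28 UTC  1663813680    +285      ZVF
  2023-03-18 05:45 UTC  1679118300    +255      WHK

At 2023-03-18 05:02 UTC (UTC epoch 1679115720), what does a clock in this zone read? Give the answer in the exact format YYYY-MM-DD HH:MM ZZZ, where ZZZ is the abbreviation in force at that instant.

Query: 2023-03-18 05:02 UTC
Rule 2/3 (ZVF, +04:45): 2022-09-22 02:28 UTC ≤ query < 2023-03-18 05:45 UTC
5·60 + 2 + 285 = 587 min
587 = 0·1440 + 587; 587 = 9·60 + 47 → 09:47, same day
→ 2023-03-18 09:47 ZVF

2023-03-18 09:47 ZVF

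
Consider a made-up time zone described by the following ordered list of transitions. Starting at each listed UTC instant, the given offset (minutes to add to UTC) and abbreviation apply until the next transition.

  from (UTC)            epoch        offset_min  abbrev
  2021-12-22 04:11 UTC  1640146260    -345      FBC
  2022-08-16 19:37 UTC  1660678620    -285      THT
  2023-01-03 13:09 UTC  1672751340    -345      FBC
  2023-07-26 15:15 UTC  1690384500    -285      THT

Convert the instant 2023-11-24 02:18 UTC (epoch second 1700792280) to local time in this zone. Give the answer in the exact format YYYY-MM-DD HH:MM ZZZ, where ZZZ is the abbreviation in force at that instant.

Query: 2023-11-24 02:18 UTC
Rule 4/4 (THT, -04:45): 2023-07-26 15:15 UTC ≤ query < +∞
2·60 + 18 - 285 = -147 min
-147 = -1·1440 + 1293; 1293 = 21·60 + 33 → 21:33, 2023-11-24 - 1 day = 2023-11-23
→ 2023-11-23 21:33 THT

2023-11-23 21:33 THT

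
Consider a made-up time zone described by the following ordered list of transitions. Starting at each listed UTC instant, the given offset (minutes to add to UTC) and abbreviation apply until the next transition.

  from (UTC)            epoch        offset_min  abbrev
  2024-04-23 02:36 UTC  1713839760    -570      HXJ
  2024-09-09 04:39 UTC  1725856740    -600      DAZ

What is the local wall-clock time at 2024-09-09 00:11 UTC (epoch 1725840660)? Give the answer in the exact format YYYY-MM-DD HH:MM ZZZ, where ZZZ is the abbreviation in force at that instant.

2024-09-08 14:41 HXJ

Query: 2024-09-09 00:11 UTC
Rule 1/2 (HXJ, -09:30): 2024-04-23 02:36 UTC ≤ query < 2024-09-09 04:39 UTC
0·60 + 11 - 570 = -559 min
-559 = -1·1440 + 881; 881 = 14·60 + 41 → 14:41, 2024-09-09 - 1 day = 2024-09-08
→ 2024-09-08 14:41 HXJ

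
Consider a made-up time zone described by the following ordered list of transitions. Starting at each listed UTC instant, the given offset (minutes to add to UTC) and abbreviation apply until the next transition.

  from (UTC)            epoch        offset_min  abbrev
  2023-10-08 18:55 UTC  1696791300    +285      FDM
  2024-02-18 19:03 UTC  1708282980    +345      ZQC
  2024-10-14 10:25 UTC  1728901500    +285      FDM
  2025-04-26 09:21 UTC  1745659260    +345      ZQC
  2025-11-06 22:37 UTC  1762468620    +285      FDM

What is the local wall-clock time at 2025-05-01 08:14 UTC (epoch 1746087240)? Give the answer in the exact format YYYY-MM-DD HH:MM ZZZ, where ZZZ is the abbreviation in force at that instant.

2025-05-01 13:59 ZQC

Query: 2025-05-01 08:14 UTC
Rule 4/5 (ZQC, +05:45): 2025-04-26 09:21 UTC ≤ query < 2025-11-06 22:37 UTC
8·60 + 14 + 345 = 839 min
839 = 0·1440 + 839; 839 = 13·60 + 59 → 13:59, same day
→ 2025-05-01 13:59 ZQC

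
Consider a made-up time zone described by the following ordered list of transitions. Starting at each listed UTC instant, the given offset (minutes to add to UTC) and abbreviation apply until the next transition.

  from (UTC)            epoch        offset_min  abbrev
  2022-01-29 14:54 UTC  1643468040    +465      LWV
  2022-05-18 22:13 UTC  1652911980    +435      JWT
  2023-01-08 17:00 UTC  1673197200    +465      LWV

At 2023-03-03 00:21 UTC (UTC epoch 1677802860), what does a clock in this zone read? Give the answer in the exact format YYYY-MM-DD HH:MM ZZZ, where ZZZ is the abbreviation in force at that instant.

2023-03-03 08:06 LWV

Query: 2023-03-03 00:21 UTC
Rule 3/3 (LWV, +07:45): 2023-01-08 17:00 UTC ≤ query < +∞
0·60 + 21 + 465 = 486 min
486 = 0·1440 + 486; 486 = 8·60 + 6 → 08:06, same day
→ 2023-03-03 08:06 LWV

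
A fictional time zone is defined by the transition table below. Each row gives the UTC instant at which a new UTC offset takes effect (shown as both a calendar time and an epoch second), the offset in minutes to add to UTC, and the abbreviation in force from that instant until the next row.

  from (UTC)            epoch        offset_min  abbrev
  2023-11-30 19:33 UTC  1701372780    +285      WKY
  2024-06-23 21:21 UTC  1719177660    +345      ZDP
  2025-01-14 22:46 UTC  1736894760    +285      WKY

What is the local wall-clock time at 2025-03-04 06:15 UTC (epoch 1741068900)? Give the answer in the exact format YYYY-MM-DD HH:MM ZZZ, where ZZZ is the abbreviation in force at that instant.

Query: 2025-03-04 06:15 UTC
Rule 3/3 (WKY, +04:45): 2025-01-14 22:46 UTC ≤ query < +∞
6·60 + 15 + 285 = 660 min
660 = 0·1440 + 660; 660 = 11·60 + 0 → 11:00, same day
→ 2025-03-04 11:00 WKY

2025-03-04 11:00 WKY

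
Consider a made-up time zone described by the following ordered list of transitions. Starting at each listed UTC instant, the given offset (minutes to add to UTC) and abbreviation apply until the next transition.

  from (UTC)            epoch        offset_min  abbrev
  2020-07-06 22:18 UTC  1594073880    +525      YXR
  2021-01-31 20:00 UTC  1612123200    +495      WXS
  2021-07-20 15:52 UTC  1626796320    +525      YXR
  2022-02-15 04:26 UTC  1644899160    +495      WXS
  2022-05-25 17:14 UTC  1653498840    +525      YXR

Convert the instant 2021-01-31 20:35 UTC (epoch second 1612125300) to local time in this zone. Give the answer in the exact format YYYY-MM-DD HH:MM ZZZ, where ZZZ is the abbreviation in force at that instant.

2021-02-01 04:50 WXS

Query: 2021-01-31 20:35 UTC
Rule 2/5 (WXS, +08:15): 2021-01-31 20:00 UTC ≤ query < 2021-07-20 15:52 UTC
20·60 + 35 + 495 = 1730 min
1730 = 1·1440 + 290; 290 = 4·60 + 50 → 04:50, 2021-01-31 + 1 day = 2021-02-01
→ 2021-02-01 04:50 WXS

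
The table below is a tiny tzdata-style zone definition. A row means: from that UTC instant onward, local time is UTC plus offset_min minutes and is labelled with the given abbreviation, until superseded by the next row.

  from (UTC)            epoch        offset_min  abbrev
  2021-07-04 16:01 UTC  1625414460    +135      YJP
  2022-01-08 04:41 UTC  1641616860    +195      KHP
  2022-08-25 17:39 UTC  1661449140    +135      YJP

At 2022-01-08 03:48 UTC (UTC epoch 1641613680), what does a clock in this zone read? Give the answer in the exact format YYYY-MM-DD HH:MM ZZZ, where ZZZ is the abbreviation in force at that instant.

2022-01-08 06:03 YJP

Query: 2022-01-08 03:48 UTC
Rule 1/3 (YJP, +02:15): 2021-07-04 16:01 UTC ≤ query < 2022-01-08 04:41 UTC
3·60 + 48 + 135 = 363 min
363 = 0·1440 + 363; 363 = 6·60 + 3 → 06:03, same day
→ 2022-01-08 06:03 YJP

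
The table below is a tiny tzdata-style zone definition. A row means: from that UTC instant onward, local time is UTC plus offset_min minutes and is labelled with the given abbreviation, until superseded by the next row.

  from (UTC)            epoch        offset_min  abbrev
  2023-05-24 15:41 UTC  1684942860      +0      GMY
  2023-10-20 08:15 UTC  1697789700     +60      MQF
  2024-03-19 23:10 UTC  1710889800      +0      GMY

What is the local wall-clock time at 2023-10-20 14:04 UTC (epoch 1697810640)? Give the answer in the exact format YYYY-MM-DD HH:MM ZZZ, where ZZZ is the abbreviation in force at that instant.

Query: 2023-10-20 14:04 UTC
Rule 2/3 (MQF, +01:00): 2023-10-20 08:15 UTC ≤ query < 2024-03-19 23:10 UTC
14·60 + 4 + 60 = 904 min
904 = 0·1440 + 904; 904 = 15·60 + 4 → 15:04, same day
→ 2023-10-20 15:04 MQF

2023-10-20 15:04 MQF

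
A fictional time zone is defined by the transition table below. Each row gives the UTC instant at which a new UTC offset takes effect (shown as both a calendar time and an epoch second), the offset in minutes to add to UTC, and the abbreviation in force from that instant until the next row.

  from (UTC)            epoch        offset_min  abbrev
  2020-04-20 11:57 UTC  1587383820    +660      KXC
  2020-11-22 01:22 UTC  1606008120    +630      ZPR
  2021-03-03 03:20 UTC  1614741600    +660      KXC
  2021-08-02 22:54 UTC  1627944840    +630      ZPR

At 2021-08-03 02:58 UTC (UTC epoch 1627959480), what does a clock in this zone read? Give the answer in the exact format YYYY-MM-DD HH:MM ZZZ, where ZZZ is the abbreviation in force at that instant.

Query: 2021-08-03 02:58 UTC
Rule 4/4 (ZPR, +10:30): 2021-08-02 22:54 UTC ≤ query < +∞
2·60 + 58 + 630 = 808 min
808 = 0·1440 + 808; 808 = 13·60 + 28 → 13:28, same day
→ 2021-08-03 13:28 ZPR

2021-08-03 13:28 ZPR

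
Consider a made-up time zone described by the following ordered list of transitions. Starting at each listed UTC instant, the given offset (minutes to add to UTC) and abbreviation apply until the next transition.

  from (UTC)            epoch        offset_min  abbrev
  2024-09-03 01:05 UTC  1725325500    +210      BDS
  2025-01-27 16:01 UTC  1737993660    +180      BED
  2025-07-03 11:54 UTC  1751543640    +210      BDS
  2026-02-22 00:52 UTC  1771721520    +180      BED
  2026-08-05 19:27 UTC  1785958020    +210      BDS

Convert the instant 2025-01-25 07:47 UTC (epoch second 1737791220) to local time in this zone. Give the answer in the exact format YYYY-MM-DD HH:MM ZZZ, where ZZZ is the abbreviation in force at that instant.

Query: 2025-01-25 07:47 UTC
Rule 1/5 (BDS, +03:30): 2024-09-03 01:05 UTC ≤ query < 2025-01-27 16:01 UTC
7·60 + 47 + 210 = 677 min
677 = 0·1440 + 677; 677 = 11·60 + 17 → 11:17, same day
→ 2025-01-25 11:17 BDS

2025-01-25 11:17 BDS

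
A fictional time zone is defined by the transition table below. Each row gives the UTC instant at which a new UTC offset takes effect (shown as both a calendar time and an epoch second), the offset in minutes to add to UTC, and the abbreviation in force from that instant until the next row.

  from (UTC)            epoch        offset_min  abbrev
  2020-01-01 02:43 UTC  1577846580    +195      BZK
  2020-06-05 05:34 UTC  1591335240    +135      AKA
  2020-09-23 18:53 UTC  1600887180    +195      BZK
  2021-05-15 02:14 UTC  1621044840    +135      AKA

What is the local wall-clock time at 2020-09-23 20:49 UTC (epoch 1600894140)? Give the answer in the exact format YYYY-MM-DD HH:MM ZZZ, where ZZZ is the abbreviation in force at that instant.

Query: 2020-09-23 20:49 UTC
Rule 3/4 (BZK, +03:15): 2020-09-23 18:53 UTC ≤ query < 2021-05-15 02:14 UTC
20·60 + 49 + 195 = 1444 min
1444 = 1·1440 + 4; 4 = 0·60 + 4 → 00:04, 2020-09-23 + 1 day = 2020-09-24
→ 2020-09-24 00:04 BZK

2020-09-24 00:04 BZK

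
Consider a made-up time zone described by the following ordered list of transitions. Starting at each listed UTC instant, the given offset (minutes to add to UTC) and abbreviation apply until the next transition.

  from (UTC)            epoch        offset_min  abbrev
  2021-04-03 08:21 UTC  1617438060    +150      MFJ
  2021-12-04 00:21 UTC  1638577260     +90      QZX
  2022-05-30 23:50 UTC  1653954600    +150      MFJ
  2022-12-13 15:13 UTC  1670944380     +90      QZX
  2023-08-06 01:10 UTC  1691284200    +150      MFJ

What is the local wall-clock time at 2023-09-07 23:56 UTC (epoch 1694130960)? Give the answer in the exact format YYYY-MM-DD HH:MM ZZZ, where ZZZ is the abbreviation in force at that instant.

Query: 2023-09-07 23:56 UTC
Rule 5/5 (MFJ, +02:30): 2023-08-06 01:10 UTC ≤ query < +∞
23·60 + 56 + 150 = 1586 min
1586 = 1·1440 + 146; 146 = 2·60 + 26 → 02:26, 2023-09-07 + 1 day = 2023-09-08
→ 2023-09-08 02:26 MFJ

2023-09-08 02:26 MFJ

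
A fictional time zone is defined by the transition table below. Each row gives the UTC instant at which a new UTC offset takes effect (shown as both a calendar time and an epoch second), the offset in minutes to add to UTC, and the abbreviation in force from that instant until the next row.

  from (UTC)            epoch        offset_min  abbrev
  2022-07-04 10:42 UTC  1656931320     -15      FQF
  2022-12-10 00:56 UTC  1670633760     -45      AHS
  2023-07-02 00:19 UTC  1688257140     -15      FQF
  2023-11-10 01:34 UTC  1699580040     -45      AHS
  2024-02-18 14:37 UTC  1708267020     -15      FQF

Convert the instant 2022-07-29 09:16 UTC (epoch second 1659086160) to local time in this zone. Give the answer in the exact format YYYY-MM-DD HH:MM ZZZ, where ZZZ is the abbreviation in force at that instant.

2022-07-29 09:01 FQF

Query: 2022-07-29 09:16 UTC
Rule 1/5 (FQF, -00:15): 2022-07-04 10:42 UTC ≤ query < 2022-12-10 00:56 UTC
9·60 + 16 - 15 = 541 min
541 = 0·1440 + 541; 541 = 9·60 + 1 → 09:01, same day
→ 2022-07-29 09:01 FQF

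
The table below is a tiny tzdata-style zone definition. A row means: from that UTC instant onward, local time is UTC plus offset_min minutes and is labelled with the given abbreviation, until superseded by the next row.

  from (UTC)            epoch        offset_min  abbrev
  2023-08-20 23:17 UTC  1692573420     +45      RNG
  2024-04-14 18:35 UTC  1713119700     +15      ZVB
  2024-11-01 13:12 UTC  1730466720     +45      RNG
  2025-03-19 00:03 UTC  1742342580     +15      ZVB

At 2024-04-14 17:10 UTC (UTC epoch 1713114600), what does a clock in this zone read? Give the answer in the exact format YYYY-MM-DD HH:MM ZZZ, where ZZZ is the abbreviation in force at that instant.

Query: 2024-04-14 17:10 UTC
Rule 1/4 (RNG, +00:45): 2023-08-20 23:17 UTC ≤ query < 2024-04-14 18:35 UTC
17·60 + 10 + 45 = 1075 min
1075 = 0·1440 + 1075; 1075 = 17·60 + 55 → 17:55, same day
→ 2024-04-14 17:55 RNG

2024-04-14 17:55 RNG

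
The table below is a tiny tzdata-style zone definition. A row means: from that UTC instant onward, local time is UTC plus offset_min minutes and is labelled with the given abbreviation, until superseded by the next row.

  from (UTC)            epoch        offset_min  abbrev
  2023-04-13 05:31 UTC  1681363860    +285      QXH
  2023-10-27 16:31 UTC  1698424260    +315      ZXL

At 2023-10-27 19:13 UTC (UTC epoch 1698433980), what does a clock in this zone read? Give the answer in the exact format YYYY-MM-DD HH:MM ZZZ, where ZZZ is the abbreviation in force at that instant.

2023-10-28 00:28 ZXL

Query: 2023-10-27 19:13 UTC
Rule 2/2 (ZXL, +05:15): 2023-10-27 16:31 UTC ≤ query < +∞
19·60 + 13 + 315 = 1468 min
1468 = 1·1440 + 28; 28 = 0·60 + 28 → 00:28, 2023-10-27 + 1 day = 2023-10-28
→ 2023-10-28 00:28 ZXL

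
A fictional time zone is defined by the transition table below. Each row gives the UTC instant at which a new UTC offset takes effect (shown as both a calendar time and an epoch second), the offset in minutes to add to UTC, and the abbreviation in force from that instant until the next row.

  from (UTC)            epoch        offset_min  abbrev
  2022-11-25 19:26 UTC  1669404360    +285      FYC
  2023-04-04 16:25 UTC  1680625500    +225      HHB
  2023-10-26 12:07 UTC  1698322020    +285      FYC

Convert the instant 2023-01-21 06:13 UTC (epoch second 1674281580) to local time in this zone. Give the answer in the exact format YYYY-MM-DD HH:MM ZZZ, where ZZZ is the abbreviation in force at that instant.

2023-01-21 10:58 FYC

Query: 2023-01-21 06:13 UTC
Rule 1/3 (FYC, +04:45): 2022-11-25 19:26 UTC ≤ query < 2023-04-04 16:25 UTC
6·60 + 13 + 285 = 658 min
658 = 0·1440 + 658; 658 = 10·60 + 58 → 10:58, same day
→ 2023-01-21 10:58 FYC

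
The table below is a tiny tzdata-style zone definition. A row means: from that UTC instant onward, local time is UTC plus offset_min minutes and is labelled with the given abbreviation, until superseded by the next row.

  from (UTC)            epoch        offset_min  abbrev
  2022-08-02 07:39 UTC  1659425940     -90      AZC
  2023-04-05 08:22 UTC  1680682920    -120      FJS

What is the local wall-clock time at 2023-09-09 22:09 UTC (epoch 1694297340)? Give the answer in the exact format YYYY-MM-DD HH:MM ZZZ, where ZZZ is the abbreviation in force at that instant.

Query: 2023-09-09 22:09 UTC
Rule 2/2 (FJS, -02:00): 2023-04-05 08:22 UTC ≤ query < +∞
22·60 + 9 - 120 = 1209 min
1209 = 0·1440 + 1209; 1209 = 20·60 + 9 → 20:09, same day
→ 2023-09-09 20:09 FJS

2023-09-09 20:09 FJS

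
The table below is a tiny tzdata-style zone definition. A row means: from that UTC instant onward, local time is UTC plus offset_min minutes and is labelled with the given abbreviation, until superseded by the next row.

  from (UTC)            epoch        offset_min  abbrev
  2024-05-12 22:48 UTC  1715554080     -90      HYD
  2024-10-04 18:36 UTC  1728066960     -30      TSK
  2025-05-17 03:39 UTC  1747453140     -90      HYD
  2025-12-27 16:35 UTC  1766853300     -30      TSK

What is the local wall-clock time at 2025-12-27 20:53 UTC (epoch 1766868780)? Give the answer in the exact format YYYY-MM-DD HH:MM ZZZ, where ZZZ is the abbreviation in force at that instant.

2025-12-27 20:23 TSK

Query: 2025-12-27 20:53 UTC
Rule 4/4 (TSK, -00:30): 2025-12-27 16:35 UTC ≤ query < +∞
20·60 + 53 - 30 = 1223 min
1223 = 0·1440 + 1223; 1223 = 20·60 + 23 → 20:23, same day
→ 2025-12-27 20:23 TSK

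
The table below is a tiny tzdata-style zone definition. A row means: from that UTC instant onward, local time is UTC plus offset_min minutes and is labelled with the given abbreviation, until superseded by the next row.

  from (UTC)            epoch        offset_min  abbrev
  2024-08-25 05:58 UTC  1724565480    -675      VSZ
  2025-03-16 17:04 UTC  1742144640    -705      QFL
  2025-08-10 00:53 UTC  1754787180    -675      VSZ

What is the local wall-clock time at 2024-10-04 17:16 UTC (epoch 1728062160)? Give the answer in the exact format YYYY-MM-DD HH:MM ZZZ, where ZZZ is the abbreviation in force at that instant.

Query: 2024-10-04 17:16 UTC
Rule 1/3 (VSZ, -11:15): 2024-08-25 05:58 UTC ≤ query < 2025-03-16 17:04 UTC
17·60 + 16 - 675 = 361 min
361 = 0·1440 + 361; 361 = 6·60 + 1 → 06:01, same day
→ 2024-10-04 06:01 VSZ

2024-10-04 06:01 VSZ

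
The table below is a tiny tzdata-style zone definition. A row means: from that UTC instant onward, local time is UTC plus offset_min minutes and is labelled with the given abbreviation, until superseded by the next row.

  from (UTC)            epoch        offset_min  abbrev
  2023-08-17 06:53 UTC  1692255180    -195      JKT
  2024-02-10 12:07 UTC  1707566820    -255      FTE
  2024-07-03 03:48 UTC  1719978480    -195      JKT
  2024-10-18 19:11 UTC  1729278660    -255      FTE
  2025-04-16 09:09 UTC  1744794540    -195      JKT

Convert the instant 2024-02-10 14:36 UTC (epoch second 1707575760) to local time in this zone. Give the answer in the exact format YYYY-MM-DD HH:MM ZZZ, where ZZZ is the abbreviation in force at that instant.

2024-02-10 10:21 FTE

Query: 2024-02-10 14:36 UTC
Rule 2/5 (FTE, -04:15): 2024-02-10 12:07 UTC ≤ query < 2024-07-03 03:48 UTC
14·60 + 36 - 255 = 621 min
621 = 0·1440 + 621; 621 = 10·60 + 21 → 10:21, same day
→ 2024-02-10 10:21 FTE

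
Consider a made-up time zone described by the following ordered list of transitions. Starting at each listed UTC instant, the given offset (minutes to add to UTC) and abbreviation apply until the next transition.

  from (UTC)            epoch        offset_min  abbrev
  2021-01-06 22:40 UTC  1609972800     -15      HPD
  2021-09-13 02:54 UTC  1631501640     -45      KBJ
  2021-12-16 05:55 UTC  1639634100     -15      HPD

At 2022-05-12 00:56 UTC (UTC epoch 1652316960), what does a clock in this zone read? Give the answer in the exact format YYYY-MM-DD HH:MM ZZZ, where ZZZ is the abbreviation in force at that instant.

Query: 2022-05-12 00:56 UTC
Rule 3/3 (HPD, -00:15): 2021-12-16 05:55 UTC ≤ query < +∞
0·60 + 56 - 15 = 41 min
41 = 0·1440 + 41; 41 = 0·60 + 41 → 00:41, same day
→ 2022-05-12 00:41 HPD

2022-05-12 00:41 HPD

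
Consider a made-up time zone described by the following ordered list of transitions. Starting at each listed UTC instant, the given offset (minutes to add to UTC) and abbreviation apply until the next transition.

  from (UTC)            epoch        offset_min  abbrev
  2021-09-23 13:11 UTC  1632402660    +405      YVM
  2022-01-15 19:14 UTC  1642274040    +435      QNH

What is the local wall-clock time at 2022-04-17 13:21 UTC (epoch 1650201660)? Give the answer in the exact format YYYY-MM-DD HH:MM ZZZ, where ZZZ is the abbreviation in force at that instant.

Query: 2022-04-17 13:21 UTC
Rule 2/2 (QNH, +07:15): 2022-01-15 19:14 UTC ≤ query < +∞
13·60 + 21 + 435 = 1236 min
1236 = 0·1440 + 1236; 1236 = 20·60 + 36 → 20:36, same day
→ 2022-04-17 20:36 QNH

2022-04-17 20:36 QNH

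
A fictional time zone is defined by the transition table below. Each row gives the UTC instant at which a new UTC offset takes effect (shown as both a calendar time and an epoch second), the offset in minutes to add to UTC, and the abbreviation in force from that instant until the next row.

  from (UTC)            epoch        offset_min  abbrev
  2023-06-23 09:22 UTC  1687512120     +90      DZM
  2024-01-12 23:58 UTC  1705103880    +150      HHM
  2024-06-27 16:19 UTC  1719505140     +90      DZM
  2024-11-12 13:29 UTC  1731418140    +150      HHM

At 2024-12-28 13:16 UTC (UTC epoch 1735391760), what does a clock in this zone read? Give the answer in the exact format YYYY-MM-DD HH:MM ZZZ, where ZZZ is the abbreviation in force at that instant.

2024-12-28 15:46 HHM

Query: 2024-12-28 13:16 UTC
Rule 4/4 (HHM, +02:30): 2024-11-12 13:29 UTC ≤ query < +∞
13·60 + 16 + 150 = 946 min
946 = 0·1440 + 946; 946 = 15·60 + 46 → 15:46, same day
→ 2024-12-28 15:46 HHM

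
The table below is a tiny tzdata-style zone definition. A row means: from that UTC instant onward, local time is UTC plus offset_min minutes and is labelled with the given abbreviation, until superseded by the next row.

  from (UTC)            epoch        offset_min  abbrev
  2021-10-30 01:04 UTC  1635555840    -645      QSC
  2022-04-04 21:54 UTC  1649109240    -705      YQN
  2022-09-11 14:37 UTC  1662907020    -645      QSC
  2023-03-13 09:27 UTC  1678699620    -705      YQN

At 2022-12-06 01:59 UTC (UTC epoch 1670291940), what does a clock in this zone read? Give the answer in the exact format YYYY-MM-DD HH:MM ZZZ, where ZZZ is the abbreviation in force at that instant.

Query: 2022-12-06 01:59 UTC
Rule 3/4 (QSC, -10:45): 2022-09-11 14:37 UTC ≤ query < 2023-03-13 09:27 UTC
1·60 + 59 - 645 = -526 min
-526 = -1·1440 + 914; 914 = 15·60 + 14 → 15:14, 2022-12-06 - 1 day = 2022-12-05
→ 2022-12-05 15:14 QSC

2022-12-05 15:14 QSC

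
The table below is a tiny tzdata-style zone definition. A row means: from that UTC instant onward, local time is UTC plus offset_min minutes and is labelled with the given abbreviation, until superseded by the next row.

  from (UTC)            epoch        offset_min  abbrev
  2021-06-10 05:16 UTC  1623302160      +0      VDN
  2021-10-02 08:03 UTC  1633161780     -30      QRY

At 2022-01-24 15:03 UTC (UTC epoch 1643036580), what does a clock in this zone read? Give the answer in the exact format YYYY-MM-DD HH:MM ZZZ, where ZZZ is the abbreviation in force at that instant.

Query: 2022-01-24 15:03 UTC
Rule 2/2 (QRY, -00:30): 2021-10-02 08:03 UTC ≤ query < +∞
15·60 + 3 - 30 = 873 min
873 = 0·1440 + 873; 873 = 14·60 + 33 → 14:33, same day
→ 2022-01-24 14:33 QRY

2022-01-24 14:33 QRY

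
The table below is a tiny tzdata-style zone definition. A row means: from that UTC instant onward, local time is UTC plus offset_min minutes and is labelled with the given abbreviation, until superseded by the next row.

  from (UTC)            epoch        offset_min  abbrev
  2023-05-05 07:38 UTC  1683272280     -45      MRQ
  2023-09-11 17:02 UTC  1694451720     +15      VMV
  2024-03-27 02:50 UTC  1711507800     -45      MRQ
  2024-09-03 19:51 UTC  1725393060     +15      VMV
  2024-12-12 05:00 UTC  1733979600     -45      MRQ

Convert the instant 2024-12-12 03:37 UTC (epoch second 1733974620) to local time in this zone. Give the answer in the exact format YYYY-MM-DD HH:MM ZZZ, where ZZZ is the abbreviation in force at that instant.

2024-12-12 03:52 VMV

Query: 2024-12-12 03:37 UTC
Rule 4/5 (VMV, +00:15): 2024-09-03 19:51 UTC ≤ query < 2024-12-12 05:00 UTC
3·60 + 37 + 15 = 232 min
232 = 0·1440 + 232; 232 = 3·60 + 52 → 03:52, same day
→ 2024-12-12 03:52 VMV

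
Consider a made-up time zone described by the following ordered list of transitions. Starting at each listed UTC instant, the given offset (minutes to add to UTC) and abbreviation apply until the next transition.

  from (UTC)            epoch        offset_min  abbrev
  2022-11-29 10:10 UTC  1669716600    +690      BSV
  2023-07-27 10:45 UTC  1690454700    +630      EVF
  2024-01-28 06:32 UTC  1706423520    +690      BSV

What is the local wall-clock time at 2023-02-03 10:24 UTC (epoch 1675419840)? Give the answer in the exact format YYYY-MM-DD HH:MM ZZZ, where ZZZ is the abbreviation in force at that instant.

Query: 2023-02-03 10:24 UTC
Rule 1/3 (BSV, +11:30): 2022-11-29 10:10 UTC ≤ query < 2023-07-27 10:45 UTC
10·60 + 24 + 690 = 1314 min
1314 = 0·1440 + 1314; 1314 = 21·60 + 54 → 21:54, same day
→ 2023-02-03 21:54 BSV

2023-02-03 21:54 BSV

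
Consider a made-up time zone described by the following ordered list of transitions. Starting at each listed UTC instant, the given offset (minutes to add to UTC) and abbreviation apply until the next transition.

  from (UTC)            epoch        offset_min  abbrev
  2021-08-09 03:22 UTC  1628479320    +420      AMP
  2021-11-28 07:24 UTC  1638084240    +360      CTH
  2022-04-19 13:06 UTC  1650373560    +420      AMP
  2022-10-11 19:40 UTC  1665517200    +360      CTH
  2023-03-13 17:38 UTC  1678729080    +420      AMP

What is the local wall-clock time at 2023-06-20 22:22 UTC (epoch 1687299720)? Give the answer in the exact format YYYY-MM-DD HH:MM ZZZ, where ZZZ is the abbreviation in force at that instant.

Query: 2023-06-20 22:22 UTC
Rule 5/5 (AMP, +07:00): 2023-03-13 17:38 UTC ≤ query < +∞
22·60 + 22 + 420 = 1762 min
1762 = 1·1440 + 322; 322 = 5·60 + 22 → 05:22, 2023-06-20 + 1 day = 2023-06-21
→ 2023-06-21 05:22 AMP

2023-06-21 05:22 AMP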